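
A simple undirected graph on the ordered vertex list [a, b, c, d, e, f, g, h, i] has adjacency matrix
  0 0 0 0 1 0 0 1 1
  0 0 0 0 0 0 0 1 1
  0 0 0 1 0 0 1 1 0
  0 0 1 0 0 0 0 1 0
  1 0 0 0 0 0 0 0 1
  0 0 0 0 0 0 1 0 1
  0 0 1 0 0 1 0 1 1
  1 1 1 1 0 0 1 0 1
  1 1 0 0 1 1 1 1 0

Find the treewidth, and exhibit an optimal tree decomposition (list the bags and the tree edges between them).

Treewidth 2.
Bags: B1 = {g, h, i}  B2 = {a, h, i}  B3 = {c, g, h}  B4 = {c, d, h}  B5 = {a, e, i}  B6 = {f, g, i}  B7 = {b, h, i}
Tree: B1–B2, B1–B3, B3–B4, B2–B5, B1–B6, B1–B7

Every bag has size at most 3, so the width is 3 − 1 = 2 and tw(G) ≤ 2. For the lower bound, the 3 vertices {a, e, i} are pairwise adjacent, and any tree decomposition puts a clique entirely inside one bag — forcing width ≥ 2. Therefore the treewidth is 2.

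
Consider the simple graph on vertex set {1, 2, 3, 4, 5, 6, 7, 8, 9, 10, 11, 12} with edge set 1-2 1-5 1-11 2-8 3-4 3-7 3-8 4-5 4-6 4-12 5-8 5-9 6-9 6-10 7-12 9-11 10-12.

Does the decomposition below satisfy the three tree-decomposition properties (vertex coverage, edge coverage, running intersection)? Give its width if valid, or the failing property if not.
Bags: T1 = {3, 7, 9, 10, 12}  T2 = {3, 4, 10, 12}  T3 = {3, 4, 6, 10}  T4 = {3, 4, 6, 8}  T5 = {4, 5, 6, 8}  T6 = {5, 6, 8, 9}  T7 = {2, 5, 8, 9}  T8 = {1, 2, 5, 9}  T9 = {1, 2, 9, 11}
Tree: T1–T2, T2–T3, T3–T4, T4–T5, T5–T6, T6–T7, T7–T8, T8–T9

A tree decomposition must satisfy three properties: every vertex lies in some bag; for every edge, both endpoints lie together in some bag; and for every vertex, the bags containing it form a connected subtree. Here bags containing vertex 9 are not connected in the tree, so the decomposition is invalid.

No — bags containing vertex 9 are not connected in the tree.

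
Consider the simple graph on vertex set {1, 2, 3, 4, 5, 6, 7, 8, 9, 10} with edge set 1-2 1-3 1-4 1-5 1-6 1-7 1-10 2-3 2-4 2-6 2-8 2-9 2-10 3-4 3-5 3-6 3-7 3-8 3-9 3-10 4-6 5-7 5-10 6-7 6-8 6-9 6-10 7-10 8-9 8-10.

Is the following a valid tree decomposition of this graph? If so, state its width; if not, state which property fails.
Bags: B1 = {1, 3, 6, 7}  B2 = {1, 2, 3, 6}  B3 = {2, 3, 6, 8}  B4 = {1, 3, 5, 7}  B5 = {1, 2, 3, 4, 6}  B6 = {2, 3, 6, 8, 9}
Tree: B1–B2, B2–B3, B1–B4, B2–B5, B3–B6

A tree decomposition must satisfy three properties: every vertex lies in some bag; for every edge, both endpoints lie together in some bag; and for every vertex, the bags containing it form a connected subtree. Here vertex 10 appears in no bag, so the decomposition is invalid.

No — vertex 10 appears in no bag.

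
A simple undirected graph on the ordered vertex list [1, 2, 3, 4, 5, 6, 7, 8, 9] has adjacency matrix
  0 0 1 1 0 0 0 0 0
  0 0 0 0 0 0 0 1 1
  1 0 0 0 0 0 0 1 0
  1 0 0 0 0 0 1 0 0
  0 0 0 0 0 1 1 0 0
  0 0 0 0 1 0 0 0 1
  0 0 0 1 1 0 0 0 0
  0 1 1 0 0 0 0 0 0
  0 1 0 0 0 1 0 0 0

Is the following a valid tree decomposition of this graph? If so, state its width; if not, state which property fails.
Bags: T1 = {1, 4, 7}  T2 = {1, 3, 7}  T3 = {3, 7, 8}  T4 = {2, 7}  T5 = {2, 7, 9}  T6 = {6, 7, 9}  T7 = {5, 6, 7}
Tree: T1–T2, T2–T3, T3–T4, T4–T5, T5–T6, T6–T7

A tree decomposition must satisfy three properties: every vertex lies in some bag; for every edge, both endpoints lie together in some bag; and for every vertex, the bags containing it form a connected subtree. Here edge (8,2) lies in no bag, so the decomposition is invalid.

No — edge (8,2) lies in no bag.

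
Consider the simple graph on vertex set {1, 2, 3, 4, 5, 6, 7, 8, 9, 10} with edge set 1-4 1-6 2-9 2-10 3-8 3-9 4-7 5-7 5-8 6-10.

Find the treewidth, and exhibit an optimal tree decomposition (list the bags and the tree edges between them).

Every bag has size at most 3, so the width is 3 − 1 = 2 and tw(G) ≤ 2. The edges 10–6–1–4–7–5–8–3–9–2–10 form a cycle, so G is not a tree and its treewidth is at least 2. Combining the bounds, tw(G) = 2.

Treewidth 2.
One optimal decomposition is:
Bags: B1 = {1, 6, 10}  B2 = {1, 4, 10}  B3 = {4, 7, 10}  B4 = {5, 7, 10}  B5 = {5, 8, 10}  B6 = {3, 8, 10}  B7 = {3, 9, 10}  B8 = {2, 9, 10}
Tree: B1–B2, B2–B3, B3–B4, B4–B5, B5–B6, B6–B7, B7–B8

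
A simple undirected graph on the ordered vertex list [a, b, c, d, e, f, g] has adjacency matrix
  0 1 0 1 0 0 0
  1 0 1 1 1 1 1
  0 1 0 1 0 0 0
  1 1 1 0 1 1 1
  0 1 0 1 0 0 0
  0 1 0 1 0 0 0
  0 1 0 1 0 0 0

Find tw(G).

A width-2 tree decomposition is:
Bags: B1 = {b, d, f}  B2 = {b, c, d}  B3 = {a, b, d}  B4 = {b, d, e}  B5 = {b, d, g}
Tree: B1–B2, B2–B3, B1–B4, B2–B5
Every bag has size at most 3, so the width is 3 − 1 = 2 and tw(G) ≤ 2. Conversely, {b, d, f} is a clique of size 3, and the vertices of any clique must share a bag in every tree decomposition; so some bag has ≥ 3 vertices and tw(G) ≥ 2. Hence tw(G) = 2 exactly.

2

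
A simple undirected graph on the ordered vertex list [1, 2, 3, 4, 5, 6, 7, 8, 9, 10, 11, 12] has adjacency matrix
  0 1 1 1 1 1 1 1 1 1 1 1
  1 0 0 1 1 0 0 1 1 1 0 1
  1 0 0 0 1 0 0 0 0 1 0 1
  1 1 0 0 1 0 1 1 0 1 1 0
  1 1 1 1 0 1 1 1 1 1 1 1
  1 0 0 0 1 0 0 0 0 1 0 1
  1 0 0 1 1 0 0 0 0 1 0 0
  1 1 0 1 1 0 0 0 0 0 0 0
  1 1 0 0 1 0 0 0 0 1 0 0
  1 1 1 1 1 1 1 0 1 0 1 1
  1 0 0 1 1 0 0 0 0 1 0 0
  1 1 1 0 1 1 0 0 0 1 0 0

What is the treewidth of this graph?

A width-4 tree decomposition is:
Bags: B1 = {1, 2, 4, 5, 10}  B2 = {1, 2, 5, 10, 12}  B3 = {1, 5, 6, 10, 12}  B4 = {1, 3, 5, 10, 12}  B5 = {1, 2, 4, 5, 8}  B6 = {1, 2, 5, 9, 10}  B7 = {1, 4, 5, 7, 10}  B8 = {1, 4, 5, 10, 11}
Tree: B1–B2, B2–B3, B2–B4, B1–B5, B1–B6, B1–B7, B7–B8
The largest bag has 5 vertices, giving width 4; this decomposition certifies tw(G) ≤ 4. Conversely, {1, 2, 4, 5, 8} is a clique of size 5, and the vertices of any clique must share a bag in every tree decomposition; so some bag has ≥ 5 vertices and tw(G) ≥ 4. Therefore the treewidth is 4.

4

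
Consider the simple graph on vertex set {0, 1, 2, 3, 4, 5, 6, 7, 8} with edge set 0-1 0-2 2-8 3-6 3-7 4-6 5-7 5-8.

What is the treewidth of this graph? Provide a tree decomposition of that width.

The largest bag has 2 vertices, giving width 1; this decomposition certifies tw(G) ≤ 1. Since G has at least one edge (e.g. 4–6), it is not an edgeless graph, so tw(G) ≥ 1. Combining the bounds, tw(G) = 1.

Treewidth 1.
Bags: B1 = {4, 6}  B2 = {3, 6}  B3 = {3, 7}  B4 = {5, 7}  B5 = {5, 8}  B6 = {2, 8}  B7 = {0, 2}  B8 = {0, 1}
Tree: B1–B2, B2–B3, B3–B4, B4–B5, B5–B6, B6–B7, B7–B8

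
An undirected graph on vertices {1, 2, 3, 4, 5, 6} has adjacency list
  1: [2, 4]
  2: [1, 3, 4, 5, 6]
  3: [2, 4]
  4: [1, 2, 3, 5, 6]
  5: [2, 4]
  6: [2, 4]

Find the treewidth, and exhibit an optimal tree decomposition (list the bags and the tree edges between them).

Treewidth 2.
One such decomposition:
Bags: B1 = {2, 4, 5}  B2 = {2, 3, 4}  B3 = {1, 2, 4}  B4 = {2, 4, 6}
Tree: B1–B2, B2–B3, B1–B4

Each bag holds 3 vertices, so the decomposition has width 2, which upper-bounds the treewidth. On the other hand G contains the 3-clique {1, 2, 4}. A clique must lie in a single bag of any decomposition, so no decomposition can have width below 2. Combining the bounds, tw(G) = 2.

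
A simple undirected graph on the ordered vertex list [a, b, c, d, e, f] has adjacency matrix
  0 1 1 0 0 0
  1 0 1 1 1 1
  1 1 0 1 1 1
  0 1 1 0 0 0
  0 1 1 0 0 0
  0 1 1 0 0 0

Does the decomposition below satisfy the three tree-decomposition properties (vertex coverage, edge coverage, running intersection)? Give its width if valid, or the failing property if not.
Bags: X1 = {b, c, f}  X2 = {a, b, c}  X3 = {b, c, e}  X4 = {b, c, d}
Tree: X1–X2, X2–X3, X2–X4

Yes; width 2.

Checking the three conditions: (i) the bags cover all of {a, b, c, d, e, f}; (ii) for each edge, some bag contains both endpoints; (iii) the bags containing any fixed vertex form a subtree. All hold, so the decomposition is valid with width 3 − 1 = 2.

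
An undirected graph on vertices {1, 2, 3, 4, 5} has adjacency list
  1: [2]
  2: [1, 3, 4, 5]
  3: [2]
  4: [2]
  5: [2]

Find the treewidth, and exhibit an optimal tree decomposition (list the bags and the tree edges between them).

Each bag holds 2 vertices, so the decomposition has width 1, which upper-bounds the treewidth. Any graph with an edge has treewidth ≥ 1, and G has the edge 5–2. The upper and lower bounds meet at 1, so that is the treewidth.

Treewidth 1.
One such decomposition:
Bags: B1 = {2, 5}  B2 = {2, 3}  B3 = {2, 4}  B4 = {1, 2}
Tree: B1–B2, B2–B3, B1–B4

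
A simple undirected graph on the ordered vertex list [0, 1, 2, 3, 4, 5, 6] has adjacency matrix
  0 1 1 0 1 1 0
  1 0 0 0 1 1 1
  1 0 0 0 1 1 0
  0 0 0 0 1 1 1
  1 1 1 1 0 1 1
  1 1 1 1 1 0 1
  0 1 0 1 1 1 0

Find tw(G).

3

A width-3 tree decomposition is:
Bags: B1 = {1, 4, 5, 6}  B2 = {0, 1, 4, 5}  B3 = {0, 2, 4, 5}  B4 = {3, 4, 5, 6}
Tree: B1–B2, B2–B3, B1–B4
Each bag holds 4 vertices, so the decomposition has width 3, which upper-bounds the treewidth. On the other hand G contains the 4-clique {0, 1, 4, 5}. A clique must lie in a single bag of any decomposition, so no decomposition can have width below 3. The upper and lower bounds meet at 3, so that is the treewidth.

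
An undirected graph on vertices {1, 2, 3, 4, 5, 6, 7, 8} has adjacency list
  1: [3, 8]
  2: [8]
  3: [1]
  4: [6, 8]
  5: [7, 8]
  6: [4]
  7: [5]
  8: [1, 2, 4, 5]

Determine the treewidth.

1

A width-1 tree decomposition is:
Bags: B1 = {4, 8}  B2 = {5, 8}  B3 = {1, 8}  B4 = {5, 7}  B5 = {4, 6}  B6 = {2, 8}  B7 = {1, 3}
Tree: B1–B2, B2–B3, B2–B4, B1–B5, B2–B6, B3–B7
The largest bag has 2 vertices, giving width 1; this decomposition certifies tw(G) ≤ 1. G has an edge, so its treewidth is at least 1. Combining the bounds, tw(G) = 1.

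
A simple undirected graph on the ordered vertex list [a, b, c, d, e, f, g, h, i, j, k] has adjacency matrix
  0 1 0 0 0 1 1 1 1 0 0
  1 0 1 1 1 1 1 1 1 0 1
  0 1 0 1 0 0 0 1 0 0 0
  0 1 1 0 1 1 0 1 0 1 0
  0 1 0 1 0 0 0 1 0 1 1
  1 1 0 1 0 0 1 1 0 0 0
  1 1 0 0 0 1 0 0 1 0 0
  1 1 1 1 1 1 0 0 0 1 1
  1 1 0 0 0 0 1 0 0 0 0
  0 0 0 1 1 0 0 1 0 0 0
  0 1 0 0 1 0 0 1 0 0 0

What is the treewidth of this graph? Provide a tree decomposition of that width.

Treewidth 3.
One such decomposition:
Bags: B1 = {b, d, e, h}  B2 = {b, d, f, h}  B3 = {b, e, h, k}  B4 = {a, b, f, h}  B5 = {a, b, f, g}  B6 = {b, c, d, h}  B7 = {a, b, g, i}  B8 = {d, e, h, j}
Tree: B1–B2, B1–B3, B2–B4, B4–B5, B2–B6, B5–B7, B1–B8

Every bag has size at most 4, so the width is 4 − 1 = 3 and tw(G) ≤ 3. Conversely, {d, e, h, j} is a clique of size 4, and the vertices of any clique must share a bag in every tree decomposition; so some bag has ≥ 4 vertices and tw(G) ≥ 3. Therefore the treewidth is 3.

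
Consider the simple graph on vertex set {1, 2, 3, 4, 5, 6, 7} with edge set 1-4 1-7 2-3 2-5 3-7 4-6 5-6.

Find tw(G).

A width-2 tree decomposition is:
Bags: B1 = {1, 3, 7}  B2 = {1, 2, 3}  B3 = {1, 2, 5}  B4 = {1, 5, 6}  B5 = {1, 4, 6}
Tree: B1–B2, B2–B3, B3–B4, B4–B5
Every bag has size at most 3, so the width is 3 − 1 = 2 and tw(G) ≤ 2. The edges 1–7–3–2–5–6–4–1 form a cycle, so G is not a tree and its treewidth is at least 2. Combining the bounds, tw(G) = 2.

2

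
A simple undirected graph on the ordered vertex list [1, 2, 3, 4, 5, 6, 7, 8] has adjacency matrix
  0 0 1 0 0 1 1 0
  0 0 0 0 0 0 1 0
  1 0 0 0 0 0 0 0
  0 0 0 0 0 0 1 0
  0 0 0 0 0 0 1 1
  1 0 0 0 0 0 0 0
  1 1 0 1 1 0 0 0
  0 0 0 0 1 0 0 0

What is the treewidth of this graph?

1

A width-1 tree decomposition is:
Bags: B1 = {5, 8}  B2 = {5, 7}  B3 = {4, 7}  B4 = {1, 7}  B5 = {2, 7}  B6 = {1, 6}  B7 = {1, 3}
Tree: B1–B2, B2–B3, B2–B4, B4–B5, B4–B6, B4–B7
Every bag has size at most 2, so the width is 2 − 1 = 1 and tw(G) ≤ 1. G has an edge, so its treewidth is at least 1. Hence tw(G) = 1 exactly.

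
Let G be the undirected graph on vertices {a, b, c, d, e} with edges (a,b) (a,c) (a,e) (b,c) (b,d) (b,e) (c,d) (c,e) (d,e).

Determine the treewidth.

3

A width-3 tree decomposition is:
Bags: B1 = {b, c, d, e}  B2 = {a, b, c, e}
Tree: B1–B2
Each bag holds 4 vertices, so the decomposition has width 3, which upper-bounds the treewidth. On the other hand G contains the 4-clique {b, c, d, e}. A clique must lie in a single bag of any decomposition, so no decomposition can have width below 3. Combining the bounds, tw(G) = 3.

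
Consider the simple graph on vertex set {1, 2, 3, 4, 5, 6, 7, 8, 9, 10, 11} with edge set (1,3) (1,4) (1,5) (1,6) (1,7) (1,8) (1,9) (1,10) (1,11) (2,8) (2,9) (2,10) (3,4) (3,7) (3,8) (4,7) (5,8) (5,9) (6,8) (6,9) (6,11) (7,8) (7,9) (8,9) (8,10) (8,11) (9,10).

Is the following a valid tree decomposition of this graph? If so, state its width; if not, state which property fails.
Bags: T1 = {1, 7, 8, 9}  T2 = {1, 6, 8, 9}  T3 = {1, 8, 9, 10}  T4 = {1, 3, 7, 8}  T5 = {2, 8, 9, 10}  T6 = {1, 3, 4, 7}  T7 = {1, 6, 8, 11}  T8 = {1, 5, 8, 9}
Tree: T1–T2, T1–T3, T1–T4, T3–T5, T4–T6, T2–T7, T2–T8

Yes; width 3.

Every vertex of G appears in some bag (union = {1, 2, 3, 4, 5, 6, 7, 8, 9, 10, 11}); every edge is covered by a bag; and for each vertex v the set of bags containing v is connected in the bag tree. The decomposition is therefore valid. The largest bag has 4 vertices, so the width is 3.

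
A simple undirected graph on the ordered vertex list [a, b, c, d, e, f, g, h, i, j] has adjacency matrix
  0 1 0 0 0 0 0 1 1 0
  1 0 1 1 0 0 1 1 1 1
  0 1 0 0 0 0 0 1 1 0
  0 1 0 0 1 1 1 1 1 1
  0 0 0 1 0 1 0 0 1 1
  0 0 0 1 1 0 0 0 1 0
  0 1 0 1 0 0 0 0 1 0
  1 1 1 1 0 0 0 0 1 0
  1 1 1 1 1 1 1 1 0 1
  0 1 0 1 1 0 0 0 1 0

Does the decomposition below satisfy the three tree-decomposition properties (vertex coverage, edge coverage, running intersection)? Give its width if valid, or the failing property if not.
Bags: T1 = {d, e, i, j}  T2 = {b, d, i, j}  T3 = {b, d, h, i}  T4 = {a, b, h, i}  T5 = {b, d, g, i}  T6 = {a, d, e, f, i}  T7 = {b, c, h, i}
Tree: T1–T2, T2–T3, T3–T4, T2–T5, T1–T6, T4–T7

A tree decomposition must satisfy three properties: every vertex lies in some bag; for every edge, both endpoints lie together in some bag; and for every vertex, the bags containing it form a connected subtree. Here bags containing vertex a are not connected in the tree, so the decomposition is invalid.

No — bags containing vertex a are not connected in the tree.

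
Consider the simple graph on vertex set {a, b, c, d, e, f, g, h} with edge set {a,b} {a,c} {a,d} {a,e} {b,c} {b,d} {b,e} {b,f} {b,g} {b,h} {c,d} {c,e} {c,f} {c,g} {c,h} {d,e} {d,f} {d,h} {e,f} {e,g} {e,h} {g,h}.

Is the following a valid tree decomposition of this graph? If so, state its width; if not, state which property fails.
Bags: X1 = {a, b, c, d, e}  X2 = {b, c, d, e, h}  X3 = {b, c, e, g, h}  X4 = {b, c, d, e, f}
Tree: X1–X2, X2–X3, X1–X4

Every vertex of G appears in some bag (union = {a, b, c, d, e, f, g, h}); every edge is covered by a bag; and for each vertex v the set of bags containing v is connected in the bag tree. The decomposition is therefore valid. The largest bag has 5 vertices, so the width is 4.

Yes; width 4.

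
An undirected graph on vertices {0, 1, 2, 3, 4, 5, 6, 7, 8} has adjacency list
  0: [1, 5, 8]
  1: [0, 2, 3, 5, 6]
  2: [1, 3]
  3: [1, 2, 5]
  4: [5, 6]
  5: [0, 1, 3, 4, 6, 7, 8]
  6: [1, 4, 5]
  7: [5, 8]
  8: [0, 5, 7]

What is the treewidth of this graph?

A width-2 tree decomposition is:
Bags: B1 = {0, 5, 8}  B2 = {0, 1, 5}  B3 = {1, 5, 6}  B4 = {1, 3, 5}  B5 = {5, 7, 8}  B6 = {4, 5, 6}  B7 = {1, 2, 3}
Tree: B1–B2, B2–B3, B2–B4, B1–B5, B3–B6, B4–B7
Every bag has size at most 3, so the width is 3 − 1 = 2 and tw(G) ≤ 2. For the lower bound, the 3 vertices {1, 2, 3} are pairwise adjacent, and any tree decomposition puts a clique entirely inside one bag — forcing width ≥ 2. The upper and lower bounds meet at 2, so that is the treewidth.

2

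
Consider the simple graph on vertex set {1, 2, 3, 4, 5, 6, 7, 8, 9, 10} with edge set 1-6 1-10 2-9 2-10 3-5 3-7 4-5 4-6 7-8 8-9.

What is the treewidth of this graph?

A width-2 tree decomposition is:
Bags: B1 = {1, 4, 6}  B2 = {1, 4, 5}  B3 = {1, 3, 5}  B4 = {1, 3, 7}  B5 = {1, 7, 8}  B6 = {1, 8, 9}  B7 = {1, 2, 9}  B8 = {1, 2, 10}
Tree: B1–B2, B2–B3, B3–B4, B4–B5, B5–B6, B6–B7, B7–B8
Every bag has size at most 3, so the width is 3 − 1 = 2 and tw(G) ≤ 2. The edges 1–6–4–5–3–7–8–9–2–10–1 form a cycle, so G is not a tree and its treewidth is at least 2. Hence tw(G) = 2 exactly.

2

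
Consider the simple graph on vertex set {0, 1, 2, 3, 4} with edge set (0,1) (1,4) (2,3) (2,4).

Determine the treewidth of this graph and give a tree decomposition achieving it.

Each bag holds 2 vertices, so the decomposition has width 1, which upper-bounds the treewidth. Any graph with an edge has treewidth ≥ 1, and G has the edge 2–4. Therefore the treewidth is 1.

Treewidth 1.
One such decomposition:
Bags: B1 = {2, 4}  B2 = {1, 4}  B3 = {2, 3}  B4 = {0, 1}
Tree: B1–B2, B1–B3, B2–B4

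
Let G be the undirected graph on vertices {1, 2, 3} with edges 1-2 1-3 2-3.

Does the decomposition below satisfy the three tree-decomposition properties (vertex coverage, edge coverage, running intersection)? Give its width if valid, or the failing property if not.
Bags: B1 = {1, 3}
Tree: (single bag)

A tree decomposition must satisfy three properties: every vertex lies in some bag; for every edge, both endpoints lie together in some bag; and for every vertex, the bags containing it form a connected subtree. Here vertex 2 appears in no bag, so the decomposition is invalid.

No — vertex 2 appears in no bag.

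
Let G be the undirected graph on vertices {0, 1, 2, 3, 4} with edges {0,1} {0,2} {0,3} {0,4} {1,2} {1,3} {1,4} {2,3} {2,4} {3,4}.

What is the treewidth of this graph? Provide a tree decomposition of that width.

Treewidth 4.
One such decomposition:
Bags: B1 = {0, 1, 2, 3, 4}
Tree: (single bag)

With just one bag of size 5, the width is 5 − 1 = 4, so tw(G) ≤ 4. On the other hand G contains the 5-clique {0, 1, 2, 3, 4}. A clique must lie in a single bag of any decomposition, so no decomposition can have width below 4. Hence tw(G) = 4 exactly.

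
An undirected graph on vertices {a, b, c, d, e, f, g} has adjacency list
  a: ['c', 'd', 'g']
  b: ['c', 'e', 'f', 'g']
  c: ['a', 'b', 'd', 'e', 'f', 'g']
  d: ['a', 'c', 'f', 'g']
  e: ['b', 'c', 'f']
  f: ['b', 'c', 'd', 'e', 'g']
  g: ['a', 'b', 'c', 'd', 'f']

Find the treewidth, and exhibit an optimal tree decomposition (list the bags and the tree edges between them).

Every bag has size at most 4, so the width is 4 − 1 = 3 and tw(G) ≤ 3. For the lower bound, the 4 vertices {a, c, d, g} are pairwise adjacent, and any tree decomposition puts a clique entirely inside one bag — forcing width ≥ 3. The upper and lower bounds meet at 3, so that is the treewidth.

Treewidth 3.
One optimal decomposition is:
Bags: B1 = {c, d, f, g}  B2 = {a, c, d, g}  B3 = {b, c, f, g}  B4 = {b, c, e, f}
Tree: B1–B2, B1–B3, B3–B4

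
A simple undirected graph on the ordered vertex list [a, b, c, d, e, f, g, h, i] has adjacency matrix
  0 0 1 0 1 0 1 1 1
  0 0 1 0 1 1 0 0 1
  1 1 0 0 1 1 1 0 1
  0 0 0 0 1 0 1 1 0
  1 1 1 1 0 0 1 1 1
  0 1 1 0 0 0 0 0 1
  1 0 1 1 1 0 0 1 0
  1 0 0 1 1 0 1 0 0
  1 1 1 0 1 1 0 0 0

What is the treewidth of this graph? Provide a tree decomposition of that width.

The largest bag has 4 vertices, giving width 3; this decomposition certifies tw(G) ≤ 3. Conversely, {d, e, g, h} is a clique of size 4, and the vertices of any clique must share a bag in every tree decomposition; so some bag has ≥ 4 vertices and tw(G) ≥ 3. Therefore the treewidth is 3.

Treewidth 3.
One optimal decomposition is:
Bags: B1 = {b, c, e, i}  B2 = {a, c, e, i}  B3 = {a, c, e, g}  B4 = {b, c, f, i}  B5 = {a, e, g, h}  B6 = {d, e, g, h}
Tree: B1–B2, B2–B3, B1–B4, B3–B5, B5–B6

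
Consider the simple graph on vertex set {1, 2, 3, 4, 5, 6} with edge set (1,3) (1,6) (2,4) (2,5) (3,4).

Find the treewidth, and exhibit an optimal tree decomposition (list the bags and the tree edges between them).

Treewidth 1.
One such decomposition:
Bags: B1 = {1, 6}  B2 = {1, 3}  B3 = {3, 4}  B4 = {2, 4}  B5 = {2, 5}
Tree: B1–B2, B2–B3, B3–B4, B4–B5

Every bag has size at most 2, so the width is 2 − 1 = 1 and tw(G) ≤ 1. G has an edge, so its treewidth is at least 1. The upper and lower bounds meet at 1, so that is the treewidth.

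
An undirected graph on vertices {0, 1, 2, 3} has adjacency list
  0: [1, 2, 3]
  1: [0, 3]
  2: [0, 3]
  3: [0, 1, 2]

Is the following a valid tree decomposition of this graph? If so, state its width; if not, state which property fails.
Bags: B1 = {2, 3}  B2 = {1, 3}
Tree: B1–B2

No — vertex 0 appears in no bag.

A tree decomposition must satisfy three properties: every vertex lies in some bag; for every edge, both endpoints lie together in some bag; and for every vertex, the bags containing it form a connected subtree. Here vertex 0 appears in no bag, so the decomposition is invalid.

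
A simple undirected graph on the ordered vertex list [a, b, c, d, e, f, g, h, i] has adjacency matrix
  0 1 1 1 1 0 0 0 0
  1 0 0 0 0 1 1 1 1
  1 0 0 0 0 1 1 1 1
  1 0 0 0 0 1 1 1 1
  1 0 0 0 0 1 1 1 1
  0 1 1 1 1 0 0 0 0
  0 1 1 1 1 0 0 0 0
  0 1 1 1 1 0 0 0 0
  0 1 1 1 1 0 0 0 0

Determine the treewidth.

A width-4 tree decomposition is:
Bags: B1 = {b, c, d, e, f}  B2 = {b, c, d, e, g}  B3 = {b, c, d, e, h}  B4 = {a, b, c, d, e}  B5 = {b, c, d, e, i}
Tree: B1–B2, B2–B3, B3–B4, B4–B5
Every bag has size at most 5, so the width is 5 − 1 = 4 and tw(G) ≤ 4. For the lower bound: the 5 vertex sets {e,f}, {d,g}, {b,h}, {c}, {a} are disjoint, each induces a connected subgraph, and every pair is joined by at least one edge of G. Contracting each set to a single vertex therefore yields K_{5} as a minor, and since treewidth is minor-monotone, tw(G) ≥ tw(K_{5}) = 4. Therefore the treewidth is 4.

4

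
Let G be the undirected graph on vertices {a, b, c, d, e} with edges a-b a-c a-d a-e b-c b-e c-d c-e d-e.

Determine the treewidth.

A width-3 tree decomposition is:
Bags: B1 = {a, c, d, e}  B2 = {a, b, c, e}
Tree: B1–B2
Each bag holds 4 vertices, so the decomposition has width 3, which upper-bounds the treewidth. Conversely, {a, c, d, e} is a clique of size 4, and the vertices of any clique must share a bag in every tree decomposition; so some bag has ≥ 4 vertices and tw(G) ≥ 3. Combining the bounds, tw(G) = 3.

3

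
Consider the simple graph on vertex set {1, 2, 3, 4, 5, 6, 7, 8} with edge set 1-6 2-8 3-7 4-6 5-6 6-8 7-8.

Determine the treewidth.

1

A width-1 tree decomposition is:
Bags: B1 = {1, 6}  B2 = {6, 8}  B3 = {7, 8}  B4 = {3, 7}  B5 = {4, 6}  B6 = {5, 6}  B7 = {2, 8}
Tree: B1–B2, B2–B3, B3–B4, B2–B5, B5–B6, B3–B7
Every bag has size at most 2, so the width is 2 − 1 = 1 and tw(G) ≤ 1. G has an edge, so its treewidth is at least 1. Therefore the treewidth is 1.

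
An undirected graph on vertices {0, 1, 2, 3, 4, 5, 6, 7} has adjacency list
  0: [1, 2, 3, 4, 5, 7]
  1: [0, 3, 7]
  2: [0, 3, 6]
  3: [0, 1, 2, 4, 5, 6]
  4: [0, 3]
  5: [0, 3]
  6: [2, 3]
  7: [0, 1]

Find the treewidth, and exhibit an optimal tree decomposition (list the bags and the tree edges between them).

The largest bag has 3 vertices, giving width 2; this decomposition certifies tw(G) ≤ 2. For the lower bound, the 3 vertices {0, 1, 3} are pairwise adjacent, and any tree decomposition puts a clique entirely inside one bag — forcing width ≥ 2. The upper and lower bounds meet at 2, so that is the treewidth.

Treewidth 2.
One such decomposition:
Bags: B1 = {0, 2, 3}  B2 = {0, 1, 3}  B3 = {0, 3, 4}  B4 = {0, 1, 7}  B5 = {0, 3, 5}  B6 = {2, 3, 6}
Tree: B1–B2, B1–B3, B2–B4, B3–B5, B1–B6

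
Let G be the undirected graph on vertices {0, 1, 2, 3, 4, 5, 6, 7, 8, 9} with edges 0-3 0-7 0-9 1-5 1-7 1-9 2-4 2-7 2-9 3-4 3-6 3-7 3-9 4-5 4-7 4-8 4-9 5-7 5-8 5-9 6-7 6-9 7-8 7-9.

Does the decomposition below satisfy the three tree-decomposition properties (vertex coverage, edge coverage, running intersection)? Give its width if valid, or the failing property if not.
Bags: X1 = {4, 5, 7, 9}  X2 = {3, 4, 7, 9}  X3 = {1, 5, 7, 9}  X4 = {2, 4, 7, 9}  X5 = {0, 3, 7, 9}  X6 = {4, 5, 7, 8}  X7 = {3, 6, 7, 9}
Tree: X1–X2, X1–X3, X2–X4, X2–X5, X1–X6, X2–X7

Yes; width 3.

Every vertex of G appears in some bag (union = {0, 1, 2, 3, 4, 5, 6, 7, 8, 9}); every edge is covered by a bag; and for each vertex v the set of bags containing v is connected in the bag tree. The decomposition is therefore valid. The largest bag has 4 vertices, so the width is 3.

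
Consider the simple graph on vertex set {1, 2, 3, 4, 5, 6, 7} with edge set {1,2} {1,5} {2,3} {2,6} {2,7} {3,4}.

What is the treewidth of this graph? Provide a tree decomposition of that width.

Treewidth 1.
One such decomposition:
Bags: B1 = {2, 7}  B2 = {2, 3}  B3 = {1, 2}  B4 = {2, 6}  B5 = {1, 5}  B6 = {3, 4}
Tree: B1–B2, B1–B3, B3–B4, B3–B5, B2–B6

Every bag has size at most 2, so the width is 2 − 1 = 1 and tw(G) ≤ 1. Any graph with an edge has treewidth ≥ 1, and G has the edge 7–2. Combining the bounds, tw(G) = 1.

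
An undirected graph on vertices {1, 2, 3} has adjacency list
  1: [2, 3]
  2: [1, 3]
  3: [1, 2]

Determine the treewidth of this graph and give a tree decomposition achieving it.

With just one bag of size 3, the width is 3 − 1 = 2, so tw(G) ≤ 2. Conversely, {1, 2, 3} is a clique of size 3, and the vertices of any clique must share a bag in every tree decomposition; so some bag has ≥ 3 vertices and tw(G) ≥ 2. The upper and lower bounds meet at 2, so that is the treewidth.

Treewidth 2.
One optimal decomposition is:
Bags: B1 = {1, 2, 3}
Tree: (single bag)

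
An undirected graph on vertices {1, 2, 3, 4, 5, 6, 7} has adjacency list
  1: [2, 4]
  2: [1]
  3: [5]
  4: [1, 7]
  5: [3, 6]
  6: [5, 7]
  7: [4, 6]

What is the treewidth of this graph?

1

A width-1 tree decomposition is:
Bags: B1 = {3, 5}  B2 = {5, 6}  B3 = {6, 7}  B4 = {4, 7}  B5 = {1, 4}  B6 = {1, 2}
Tree: B1–B2, B2–B3, B3–B4, B4–B5, B5–B6
The largest bag has 2 vertices, giving width 1; this decomposition certifies tw(G) ≤ 1. Any graph with an edge has treewidth ≥ 1, and G has the edge 3–5. Therefore the treewidth is 1.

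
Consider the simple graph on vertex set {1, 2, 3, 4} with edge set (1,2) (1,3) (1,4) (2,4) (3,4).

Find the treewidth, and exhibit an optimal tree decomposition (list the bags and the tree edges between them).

Every bag has size at most 3, so the width is 3 − 1 = 2 and tw(G) ≤ 2. On the other hand G contains the 3-clique {1, 2, 4}. A clique must lie in a single bag of any decomposition, so no decomposition can have width below 2. Hence tw(G) = 2 exactly.

Treewidth 2.
Bags: B1 = {1, 3, 4}  B2 = {1, 2, 4}
Tree: B1–B2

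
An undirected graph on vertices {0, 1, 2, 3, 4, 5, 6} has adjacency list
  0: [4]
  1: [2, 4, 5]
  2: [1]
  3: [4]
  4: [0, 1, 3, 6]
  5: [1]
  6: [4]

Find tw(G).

A width-1 tree decomposition is:
Bags: B1 = {1, 5}  B2 = {1, 2}  B3 = {1, 4}  B4 = {4, 6}  B5 = {3, 4}  B6 = {0, 4}
Tree: B1–B2, B1–B3, B3–B4, B3–B5, B3–B6
Every bag has size at most 2, so the width is 2 − 1 = 1 and tw(G) ≤ 1. Since G has at least one edge (e.g. 5–1), it is not an edgeless graph, so tw(G) ≥ 1. Therefore the treewidth is 1.

1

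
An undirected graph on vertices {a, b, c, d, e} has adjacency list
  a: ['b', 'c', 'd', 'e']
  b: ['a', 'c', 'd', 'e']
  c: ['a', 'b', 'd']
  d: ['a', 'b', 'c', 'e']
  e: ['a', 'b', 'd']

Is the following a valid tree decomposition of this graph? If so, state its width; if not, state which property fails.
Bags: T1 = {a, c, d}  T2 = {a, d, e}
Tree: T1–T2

No — vertex b appears in no bag.

A tree decomposition must satisfy three properties: every vertex lies in some bag; for every edge, both endpoints lie together in some bag; and for every vertex, the bags containing it form a connected subtree. Here vertex b appears in no bag, so the decomposition is invalid.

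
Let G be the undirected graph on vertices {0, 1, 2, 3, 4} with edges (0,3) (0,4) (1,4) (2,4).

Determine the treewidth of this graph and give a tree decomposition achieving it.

Every bag has size at most 2, so the width is 2 − 1 = 1 and tw(G) ≤ 1. Any graph with an edge has treewidth ≥ 1, and G has the edge 3–0. Combining the bounds, tw(G) = 1.

Treewidth 1.
One optimal decomposition is:
Bags: B1 = {0, 3}  B2 = {0, 4}  B3 = {1, 4}  B4 = {2, 4}
Tree: B1–B2, B2–B3, B2–B4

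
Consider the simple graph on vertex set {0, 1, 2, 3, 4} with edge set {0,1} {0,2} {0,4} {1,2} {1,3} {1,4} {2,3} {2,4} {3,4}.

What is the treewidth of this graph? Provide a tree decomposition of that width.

Treewidth 3.
One optimal decomposition is:
Bags: B1 = {1, 2, 3, 4}  B2 = {0, 1, 2, 4}
Tree: B1–B2

Each bag holds 4 vertices, so the decomposition has width 3, which upper-bounds the treewidth. Conversely, {0, 1, 2, 4} is a clique of size 4, and the vertices of any clique must share a bag in every tree decomposition; so some bag has ≥ 4 vertices and tw(G) ≥ 3. Combining the bounds, tw(G) = 3.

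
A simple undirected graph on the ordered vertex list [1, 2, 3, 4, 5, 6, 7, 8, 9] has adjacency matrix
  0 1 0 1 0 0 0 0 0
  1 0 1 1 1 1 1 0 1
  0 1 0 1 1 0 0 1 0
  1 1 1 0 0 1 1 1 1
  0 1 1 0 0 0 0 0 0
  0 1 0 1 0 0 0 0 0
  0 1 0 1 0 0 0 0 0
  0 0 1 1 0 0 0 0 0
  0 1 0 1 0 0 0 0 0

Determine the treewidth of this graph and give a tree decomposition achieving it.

Each bag holds 3 vertices, so the decomposition has width 2, which upper-bounds the treewidth. On the other hand G contains the 3-clique {3, 4, 8}. A clique must lie in a single bag of any decomposition, so no decomposition can have width below 2. Therefore the treewidth is 2.

Treewidth 2.
One optimal decomposition is:
Bags: B1 = {2, 3, 4}  B2 = {1, 2, 4}  B3 = {2, 3, 5}  B4 = {2, 4, 9}  B5 = {2, 4, 7}  B6 = {3, 4, 8}  B7 = {2, 4, 6}
Tree: B1–B2, B1–B3, B2–B4, B4–B5, B1–B6, B4–B7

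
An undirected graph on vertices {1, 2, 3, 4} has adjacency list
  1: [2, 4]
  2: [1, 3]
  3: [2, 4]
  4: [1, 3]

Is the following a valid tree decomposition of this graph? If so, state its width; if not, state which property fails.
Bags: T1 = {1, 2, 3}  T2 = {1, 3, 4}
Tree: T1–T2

Yes; width 2.

Every vertex of G appears in some bag (union = {1, 2, 3, 4}); every edge is covered by a bag; and for each vertex v the set of bags containing v is connected in the bag tree. The decomposition is therefore valid. The largest bag has 3 vertices, so the width is 2.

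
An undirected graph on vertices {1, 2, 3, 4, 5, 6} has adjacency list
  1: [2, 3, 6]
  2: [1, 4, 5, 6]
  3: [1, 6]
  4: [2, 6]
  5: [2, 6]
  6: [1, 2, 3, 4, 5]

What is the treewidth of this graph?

2

A width-2 tree decomposition is:
Bags: B1 = {1, 2, 6}  B2 = {2, 4, 6}  B3 = {1, 3, 6}  B4 = {2, 5, 6}
Tree: B1–B2, B1–B3, B2–B4
Every bag has size at most 3, so the width is 3 − 1 = 2 and tw(G) ≤ 2. Conversely, {1, 2, 6} is a clique of size 3, and the vertices of any clique must share a bag in every tree decomposition; so some bag has ≥ 3 vertices and tw(G) ≥ 2. Therefore the treewidth is 2.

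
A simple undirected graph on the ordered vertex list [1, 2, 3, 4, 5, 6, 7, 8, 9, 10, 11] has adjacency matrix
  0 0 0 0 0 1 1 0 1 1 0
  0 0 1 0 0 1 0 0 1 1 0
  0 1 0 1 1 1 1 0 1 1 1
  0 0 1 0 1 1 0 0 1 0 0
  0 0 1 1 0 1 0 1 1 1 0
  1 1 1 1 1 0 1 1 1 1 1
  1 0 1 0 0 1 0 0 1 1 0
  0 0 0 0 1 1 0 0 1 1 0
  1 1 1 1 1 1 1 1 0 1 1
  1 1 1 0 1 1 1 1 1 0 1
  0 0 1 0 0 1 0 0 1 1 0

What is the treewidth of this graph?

4

A width-4 tree decomposition is:
Bags: B1 = {5, 6, 8, 9, 10}  B2 = {3, 5, 6, 9, 10}  B3 = {3, 4, 5, 6, 9}  B4 = {3, 6, 7, 9, 10}  B5 = {2, 3, 6, 9, 10}  B6 = {1, 6, 7, 9, 10}  B7 = {3, 6, 9, 10, 11}
Tree: B1–B2, B2–B3, B2–B4, B2–B5, B4–B6, B4–B7
The largest bag has 5 vertices, giving width 4; this decomposition certifies tw(G) ≤ 4. On the other hand G contains the 5-clique {5, 6, 8, 9, 10}. A clique must lie in a single bag of any decomposition, so no decomposition can have width below 4. The upper and lower bounds meet at 4, so that is the treewidth.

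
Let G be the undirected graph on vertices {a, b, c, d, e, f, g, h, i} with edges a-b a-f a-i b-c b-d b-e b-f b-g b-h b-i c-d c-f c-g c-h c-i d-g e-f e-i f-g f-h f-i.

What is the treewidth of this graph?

3

A width-3 tree decomposition is:
Bags: B1 = {a, b, f, i}  B2 = {b, c, f, i}  B3 = {b, c, f, g}  B4 = {b, c, f, h}  B5 = {b, c, d, g}  B6 = {b, e, f, i}
Tree: B1–B2, B2–B3, B3–B4, B3–B5, B2–B6
Each bag holds 4 vertices, so the decomposition has width 3, which upper-bounds the treewidth. On the other hand G contains the 4-clique {b, c, d, g}. A clique must lie in a single bag of any decomposition, so no decomposition can have width below 3. Combining the bounds, tw(G) = 3.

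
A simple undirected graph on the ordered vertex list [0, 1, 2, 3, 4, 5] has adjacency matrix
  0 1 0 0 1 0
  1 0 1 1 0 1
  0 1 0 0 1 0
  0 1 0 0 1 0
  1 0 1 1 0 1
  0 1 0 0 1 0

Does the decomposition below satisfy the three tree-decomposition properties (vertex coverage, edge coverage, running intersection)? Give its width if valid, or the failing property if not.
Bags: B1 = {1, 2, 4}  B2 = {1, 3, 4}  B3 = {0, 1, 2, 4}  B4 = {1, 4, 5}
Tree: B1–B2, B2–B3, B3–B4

A tree decomposition must satisfy three properties: every vertex lies in some bag; for every edge, both endpoints lie together in some bag; and for every vertex, the bags containing it form a connected subtree. Here bags containing vertex 2 are not connected in the tree, so the decomposition is invalid.

No — bags containing vertex 2 are not connected in the tree.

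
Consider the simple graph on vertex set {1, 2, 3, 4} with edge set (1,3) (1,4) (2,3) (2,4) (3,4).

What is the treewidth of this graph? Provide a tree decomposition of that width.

Each bag holds 3 vertices, so the decomposition has width 2, which upper-bounds the treewidth. Conversely, {1, 3, 4} is a clique of size 3, and the vertices of any clique must share a bag in every tree decomposition; so some bag has ≥ 3 vertices and tw(G) ≥ 2. Therefore the treewidth is 2.

Treewidth 2.
Bags: B1 = {2, 3, 4}  B2 = {1, 3, 4}
Tree: B1–B2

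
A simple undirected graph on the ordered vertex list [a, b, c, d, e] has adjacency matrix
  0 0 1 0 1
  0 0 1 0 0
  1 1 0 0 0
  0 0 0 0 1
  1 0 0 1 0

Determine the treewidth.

1

A width-1 tree decomposition is:
Bags: B1 = {d, e}  B2 = {a, e}  B3 = {a, c}  B4 = {b, c}
Tree: B1–B2, B2–B3, B3–B4
Each bag holds 2 vertices, so the decomposition has width 1, which upper-bounds the treewidth. G has an edge, so its treewidth is at least 1. Hence tw(G) = 1 exactly.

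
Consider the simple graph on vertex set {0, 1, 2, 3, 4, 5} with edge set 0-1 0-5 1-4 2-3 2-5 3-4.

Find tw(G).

A width-2 tree decomposition is:
Bags: B1 = {2, 3, 5}  B2 = {0, 3, 5}  B3 = {0, 1, 3}  B4 = {1, 3, 4}
Tree: B1–B2, B2–B3, B3–B4
The largest bag has 3 vertices, giving width 2; this decomposition certifies tw(G) ≤ 2. Since 3–2–5–0–1–4–3 is a cycle in G, G is not acyclic. Forests are exactly the graphs of treewidth ≤ 1, so tw(G) ≥ 2. The upper and lower bounds meet at 2, so that is the treewidth.

2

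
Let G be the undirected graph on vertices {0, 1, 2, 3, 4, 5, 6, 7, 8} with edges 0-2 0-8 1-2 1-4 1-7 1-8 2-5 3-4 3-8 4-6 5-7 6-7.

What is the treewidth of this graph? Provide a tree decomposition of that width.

Treewidth 3.
One optimal decomposition is:
Bags: B1 = {0, 3, 4, 8}  B2 = {0, 1, 4, 8}  B3 = {0, 1, 2, 4}  B4 = {1, 2, 4, 6}  B5 = {1, 2, 6, 7}  B6 = {2, 5, 6, 7}
Tree: B1–B2, B2–B3, B3–B4, B4–B5, B5–B6

The largest bag has 4 vertices, giving width 3; this decomposition certifies tw(G) ≤ 3. For the lower bound: the 4 vertex sets {0,3,8}, {4}, {1}, {2,5,6,7} are disjoint, each induces a connected subgraph, and every pair is joined by at least one edge of G. Contracting each set to a single vertex therefore yields K_{4} as a minor, and since treewidth is minor-monotone, tw(G) ≥ tw(K_{4}) = 3. Hence tw(G) = 3 exactly.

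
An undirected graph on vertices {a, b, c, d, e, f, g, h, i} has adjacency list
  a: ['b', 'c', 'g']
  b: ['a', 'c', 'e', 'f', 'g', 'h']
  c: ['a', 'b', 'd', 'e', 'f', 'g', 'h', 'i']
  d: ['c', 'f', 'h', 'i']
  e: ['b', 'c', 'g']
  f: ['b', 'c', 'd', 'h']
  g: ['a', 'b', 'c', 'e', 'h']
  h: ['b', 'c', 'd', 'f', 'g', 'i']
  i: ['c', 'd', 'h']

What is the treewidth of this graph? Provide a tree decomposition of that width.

The largest bag has 4 vertices, giving width 3; this decomposition certifies tw(G) ≤ 3. On the other hand G contains the 4-clique {b, c, e, g}. A clique must lie in a single bag of any decomposition, so no decomposition can have width below 3. Hence tw(G) = 3 exactly.

Treewidth 3.
One such decomposition:
Bags: B1 = {b, c, f, h}  B2 = {b, c, g, h}  B3 = {a, b, c, g}  B4 = {c, d, f, h}  B5 = {b, c, e, g}  B6 = {c, d, h, i}
Tree: B1–B2, B2–B3, B1–B4, B3–B5, B4–B6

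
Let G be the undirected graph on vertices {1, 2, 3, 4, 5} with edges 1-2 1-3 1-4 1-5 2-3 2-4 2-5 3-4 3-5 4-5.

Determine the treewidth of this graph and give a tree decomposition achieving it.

Treewidth 4.
One optimal decomposition is:
Bags: B1 = {1, 2, 3, 4, 5}
Tree: (single bag)

With just one bag of size 5, the width is 5 − 1 = 4, so tw(G) ≤ 4. On the other hand G contains the 5-clique {1, 2, 3, 4, 5}. A clique must lie in a single bag of any decomposition, so no decomposition can have width below 4. The upper and lower bounds meet at 4, so that is the treewidth.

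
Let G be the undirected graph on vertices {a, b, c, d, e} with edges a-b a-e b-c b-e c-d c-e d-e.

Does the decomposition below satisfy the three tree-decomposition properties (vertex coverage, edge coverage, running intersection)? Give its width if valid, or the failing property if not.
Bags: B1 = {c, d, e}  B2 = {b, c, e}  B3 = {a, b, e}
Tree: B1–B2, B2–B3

Yes; width 2.

Vertex coverage: the bags together contain {a, b, c, d, e}, the full vertex set. Edge coverage: each edge of G has both endpoints in at least one bag. Running intersection: for every vertex, the bags containing it form a connected subtree. All three properties hold, so this is a valid tree decomposition of width max|bag| − 1 = 2, and hence tw(G) ≤ 2.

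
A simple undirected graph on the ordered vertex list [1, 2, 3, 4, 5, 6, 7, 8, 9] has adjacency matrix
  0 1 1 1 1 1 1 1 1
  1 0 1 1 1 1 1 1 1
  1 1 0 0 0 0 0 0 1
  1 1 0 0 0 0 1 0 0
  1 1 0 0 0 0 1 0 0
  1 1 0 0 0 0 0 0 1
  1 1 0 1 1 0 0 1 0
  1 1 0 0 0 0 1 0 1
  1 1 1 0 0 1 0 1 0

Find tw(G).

3

A width-3 tree decomposition is:
Bags: B1 = {1, 2, 4, 7}  B2 = {1, 2, 7, 8}  B3 = {1, 2, 8, 9}  B4 = {1, 2, 3, 9}  B5 = {1, 2, 5, 7}  B6 = {1, 2, 6, 9}
Tree: B1–B2, B2–B3, B3–B4, B1–B5, B4–B6
The largest bag has 4 vertices, giving width 3; this decomposition certifies tw(G) ≤ 3. On the other hand G contains the 4-clique {1, 2, 8, 9}. A clique must lie in a single bag of any decomposition, so no decomposition can have width below 3. Combining the bounds, tw(G) = 3.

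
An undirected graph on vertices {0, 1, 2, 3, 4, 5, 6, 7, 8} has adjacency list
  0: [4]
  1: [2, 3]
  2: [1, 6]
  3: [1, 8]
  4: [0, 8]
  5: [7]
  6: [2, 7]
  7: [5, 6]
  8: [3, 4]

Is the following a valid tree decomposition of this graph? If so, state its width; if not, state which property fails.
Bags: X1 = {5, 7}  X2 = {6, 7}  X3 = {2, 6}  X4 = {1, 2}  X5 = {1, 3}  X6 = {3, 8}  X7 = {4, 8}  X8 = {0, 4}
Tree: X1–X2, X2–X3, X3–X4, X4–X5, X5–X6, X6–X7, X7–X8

Yes; width 1.

Vertex coverage: the bags together contain {0, 1, 2, 3, 4, 5, 6, 7, 8}, the full vertex set. Edge coverage: each edge of G has both endpoints in at least one bag. Running intersection: for every vertex, the bags containing it form a connected subtree. All three properties hold, so this is a valid tree decomposition of width max|bag| − 1 = 1, and hence tw(G) ≤ 1.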